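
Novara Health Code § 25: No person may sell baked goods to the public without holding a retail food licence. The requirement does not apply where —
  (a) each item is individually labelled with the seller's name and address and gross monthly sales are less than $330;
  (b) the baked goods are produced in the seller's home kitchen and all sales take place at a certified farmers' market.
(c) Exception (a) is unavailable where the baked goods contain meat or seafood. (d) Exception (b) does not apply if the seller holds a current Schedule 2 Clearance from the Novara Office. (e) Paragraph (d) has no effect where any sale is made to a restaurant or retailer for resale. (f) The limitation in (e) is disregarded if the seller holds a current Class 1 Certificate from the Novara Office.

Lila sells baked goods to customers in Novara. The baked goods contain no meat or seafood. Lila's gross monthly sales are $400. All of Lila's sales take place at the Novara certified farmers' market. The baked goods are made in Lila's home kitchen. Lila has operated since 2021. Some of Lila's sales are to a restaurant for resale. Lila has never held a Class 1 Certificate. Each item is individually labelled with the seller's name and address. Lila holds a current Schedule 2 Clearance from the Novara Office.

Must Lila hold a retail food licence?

No — exception (b) applies; Lila is not required to hold a retail food licence.

Exception (a) fails — gross monthly sales are $400, not less than $330.
Exception (b) is satisfied on its face — the baked goods are home-kitchen produced; all sales are at a certified farmers' market. As to paragraphs (d)–(f): (d) would limit (b) — a current Schedule 2 Clearance is held — but (e) sets (d) aside: (e) is triggered — some sales are to a restaurant for resale. (f) is not triggered (no current Class 1 Certificate is held), so (e) stands. So (b) applies.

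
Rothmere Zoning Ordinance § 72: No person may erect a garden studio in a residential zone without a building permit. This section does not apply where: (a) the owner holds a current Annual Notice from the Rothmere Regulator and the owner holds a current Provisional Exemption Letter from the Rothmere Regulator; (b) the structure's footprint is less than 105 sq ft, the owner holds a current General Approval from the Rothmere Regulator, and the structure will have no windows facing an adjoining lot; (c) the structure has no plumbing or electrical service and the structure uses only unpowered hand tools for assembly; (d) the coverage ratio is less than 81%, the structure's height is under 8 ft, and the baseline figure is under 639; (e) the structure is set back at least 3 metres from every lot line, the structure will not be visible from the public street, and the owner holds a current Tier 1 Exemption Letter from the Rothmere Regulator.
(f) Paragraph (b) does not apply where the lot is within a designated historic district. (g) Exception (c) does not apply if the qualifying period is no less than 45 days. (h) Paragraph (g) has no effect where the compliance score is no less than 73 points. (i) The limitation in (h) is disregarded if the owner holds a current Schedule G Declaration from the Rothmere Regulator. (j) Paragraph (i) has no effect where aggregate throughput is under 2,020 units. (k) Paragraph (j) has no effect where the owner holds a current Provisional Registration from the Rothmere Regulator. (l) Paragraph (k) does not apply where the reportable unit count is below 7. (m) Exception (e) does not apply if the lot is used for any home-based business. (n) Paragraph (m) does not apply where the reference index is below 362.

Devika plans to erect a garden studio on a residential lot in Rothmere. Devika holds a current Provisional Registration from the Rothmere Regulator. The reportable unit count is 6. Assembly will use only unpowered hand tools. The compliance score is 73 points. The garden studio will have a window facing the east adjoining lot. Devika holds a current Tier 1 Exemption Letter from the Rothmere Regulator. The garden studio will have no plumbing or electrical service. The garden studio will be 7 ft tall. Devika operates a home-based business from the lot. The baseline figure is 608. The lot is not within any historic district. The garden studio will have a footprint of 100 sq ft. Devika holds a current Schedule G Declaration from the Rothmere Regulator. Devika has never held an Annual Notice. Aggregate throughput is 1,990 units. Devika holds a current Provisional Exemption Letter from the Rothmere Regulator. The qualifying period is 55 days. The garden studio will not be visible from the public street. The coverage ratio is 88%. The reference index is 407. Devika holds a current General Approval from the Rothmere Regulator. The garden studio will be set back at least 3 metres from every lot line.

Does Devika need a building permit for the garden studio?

No — exception (c) applies; Devika does not need a building permit.

Exception (a) does not apply: there is no Annual Notice in force.
Exception (b) requires that the structure will have no windows facing an adjoining lot; but a window faces an adjoining lot, so (b) is unavailable.
Exception (c) is satisfied on its face — there is no plumbing or electrical service; assembly uses only hand tools. As to paragraphs (g)–(l): (g) is triggered (the qualifying period is 55 days, meeting the 45 days threshold), but is displaced by (h): (h) operates — the compliance score is 73 points, meeting the 73 points threshold. (i) applies (a current Schedule G Declaration is held), but is itself disapplied by (j): (j) operates — aggregate throughput is 1,990 units, under the 2,020 units limit. (k) would limit (j) — a current Provisional Registration is held — but (l) sets (k) aside: (l) is engaged — the reportable unit count is 6, below the 7 limit. (c) remains available.
Exception (d) fails — the coverage ratio is 88%, not less than 81%.
Exception (e)'s conditions are all satisfied: the setback is at least 3 m on every side; the structure will not be visible from the street; a current Tier 1 Exemption Letter is held. But applying paragraphs (m)–(n): (m) operates — a home-based business operates on the lot. (n), which would lift (m), is not triggered — the reference index is 407, not below 362. Exception (e) does not apply.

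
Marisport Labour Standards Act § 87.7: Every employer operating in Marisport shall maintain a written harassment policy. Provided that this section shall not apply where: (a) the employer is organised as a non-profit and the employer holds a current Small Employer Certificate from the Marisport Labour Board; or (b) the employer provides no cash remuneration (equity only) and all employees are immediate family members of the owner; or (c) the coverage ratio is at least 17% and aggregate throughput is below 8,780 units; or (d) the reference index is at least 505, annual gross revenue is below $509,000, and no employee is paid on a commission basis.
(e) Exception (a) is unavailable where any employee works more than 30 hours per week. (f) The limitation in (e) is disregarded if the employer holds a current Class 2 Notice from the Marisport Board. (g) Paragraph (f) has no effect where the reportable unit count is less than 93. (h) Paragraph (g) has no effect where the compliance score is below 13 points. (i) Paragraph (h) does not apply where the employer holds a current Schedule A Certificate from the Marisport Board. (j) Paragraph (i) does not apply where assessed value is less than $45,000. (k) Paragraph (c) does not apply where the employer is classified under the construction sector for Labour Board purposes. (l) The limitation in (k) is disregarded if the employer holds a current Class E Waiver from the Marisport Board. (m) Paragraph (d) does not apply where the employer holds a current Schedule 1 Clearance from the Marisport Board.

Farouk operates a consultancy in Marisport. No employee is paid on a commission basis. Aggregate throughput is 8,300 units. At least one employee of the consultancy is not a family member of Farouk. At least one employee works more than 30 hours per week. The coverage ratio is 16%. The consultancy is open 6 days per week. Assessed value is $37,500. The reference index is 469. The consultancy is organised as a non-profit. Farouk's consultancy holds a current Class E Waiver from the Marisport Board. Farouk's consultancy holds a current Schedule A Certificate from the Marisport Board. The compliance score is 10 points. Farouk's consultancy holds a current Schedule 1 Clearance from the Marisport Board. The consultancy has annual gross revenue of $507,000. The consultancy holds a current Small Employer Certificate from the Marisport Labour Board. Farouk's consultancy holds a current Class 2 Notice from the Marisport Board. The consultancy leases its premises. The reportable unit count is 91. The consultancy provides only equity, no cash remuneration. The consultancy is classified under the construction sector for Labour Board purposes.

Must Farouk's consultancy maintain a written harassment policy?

Exception (a): the employer is a non-profit; a current Small Employer Certificate is held — every condition holds. As to paragraphs (e)–(j): (e) would limit (a) — at least one employee exceeds 30 hours/week — but (f) sets (e) aside: (f) operates against (e): a current Class 2 Notice is held. (g) would limit (f) — the reportable unit count is 91, less than the 93 limit — but (h) sets (g) aside: (h) is triggered — the compliance score is 10 points, below the 13 points limit. (i) would limit (h) — a current Schedule A Certificate is held — but (j) sets (i) aside: (j) operates against (i): assessed value is $37,500, less than the $45,000 limit. Exception (a) stands.
Exception (b) does not apply: at least one employee is not a family member.
Exception (c) fails — the coverage ratio is 16%, short of 17%.
Exception (d) does not apply: the reference index is 469, short of 505.

No — exception (a) applies; Farouk's consultancy is not required to maintain a written harassment policy.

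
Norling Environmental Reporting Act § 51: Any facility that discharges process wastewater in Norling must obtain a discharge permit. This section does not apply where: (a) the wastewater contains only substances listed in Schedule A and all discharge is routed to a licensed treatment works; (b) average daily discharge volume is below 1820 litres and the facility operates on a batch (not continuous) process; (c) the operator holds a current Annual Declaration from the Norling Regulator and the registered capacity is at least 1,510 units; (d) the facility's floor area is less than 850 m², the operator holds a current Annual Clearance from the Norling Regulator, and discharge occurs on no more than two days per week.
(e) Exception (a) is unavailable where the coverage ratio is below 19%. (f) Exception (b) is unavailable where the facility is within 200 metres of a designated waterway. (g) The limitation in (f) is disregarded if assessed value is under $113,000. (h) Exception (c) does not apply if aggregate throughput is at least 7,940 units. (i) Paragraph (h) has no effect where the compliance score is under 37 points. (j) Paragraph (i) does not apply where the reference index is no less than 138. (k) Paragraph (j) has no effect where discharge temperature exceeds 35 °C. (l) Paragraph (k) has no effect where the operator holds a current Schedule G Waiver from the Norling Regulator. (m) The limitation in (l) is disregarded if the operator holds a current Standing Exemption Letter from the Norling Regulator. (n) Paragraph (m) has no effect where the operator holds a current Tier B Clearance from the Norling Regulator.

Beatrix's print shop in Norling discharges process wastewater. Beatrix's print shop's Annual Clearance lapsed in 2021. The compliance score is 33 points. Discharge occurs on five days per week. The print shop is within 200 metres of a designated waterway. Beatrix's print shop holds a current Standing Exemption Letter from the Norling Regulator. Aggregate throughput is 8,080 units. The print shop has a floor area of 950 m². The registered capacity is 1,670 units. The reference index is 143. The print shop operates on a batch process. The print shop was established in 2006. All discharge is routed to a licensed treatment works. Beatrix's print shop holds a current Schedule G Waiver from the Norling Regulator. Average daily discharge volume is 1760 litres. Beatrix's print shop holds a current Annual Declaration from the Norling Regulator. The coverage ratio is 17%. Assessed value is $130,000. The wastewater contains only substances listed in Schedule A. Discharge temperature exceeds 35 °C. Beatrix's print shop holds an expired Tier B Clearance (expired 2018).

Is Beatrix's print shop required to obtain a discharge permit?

No — exception (c) applies; Beatrix's print shop is not required to obtain a discharge permit.

Exception (a)'s conditions are all satisfied: the wastewater is Schedule-A-only; discharge is routed to a licensed treatment works. But applying paragraph (e): (e) operates against (a): the coverage ratio is 17%, below the 19% limit. Exception (a) does not apply.
Exception (b) is satisfied on its face — average daily discharge volume is 1760 litres, below the 1820 litres limit; the facility operates on a batch process. But applying paragraphs (f)–(g): (f) is triggered — the print shop is within 200 m of a designated waterway. (g) is not triggered (assessed value is $130,000, not under $113,000), so (f) stands. So (b) is unavailable.
Exception (c): a current Annual Declaration is held; the registered capacity is 1,670 units, meeting the 1,510 units threshold — every condition holds. Applying paragraphs (h)–(n): (h) is engaged (aggregate throughput is 8,080 units, meeting the 7,940 units threshold), but yields to (i): (i) operates against (h): the compliance score is 33 points, under the 37 points limit. (j) would limit (i) — the reference index is 143, meeting the 138 threshold — but (k) sets (j) aside: (k) is engaged — discharge temperature exceeds 35 °C. (l) would limit (k) — a current Schedule G Waiver is held — but (m) sets (l) aside: (m) operates against (l): a current Standing Exemption Letter is held. (n) is inapplicable (there is no Tier B Clearance in force), so (m) stands. (c) remains available.
Exception (d) requires that the facility's floor area is less than 850 m²; but the facility's floor area is 950 m², not less than 850 m², so (d) is unavailable.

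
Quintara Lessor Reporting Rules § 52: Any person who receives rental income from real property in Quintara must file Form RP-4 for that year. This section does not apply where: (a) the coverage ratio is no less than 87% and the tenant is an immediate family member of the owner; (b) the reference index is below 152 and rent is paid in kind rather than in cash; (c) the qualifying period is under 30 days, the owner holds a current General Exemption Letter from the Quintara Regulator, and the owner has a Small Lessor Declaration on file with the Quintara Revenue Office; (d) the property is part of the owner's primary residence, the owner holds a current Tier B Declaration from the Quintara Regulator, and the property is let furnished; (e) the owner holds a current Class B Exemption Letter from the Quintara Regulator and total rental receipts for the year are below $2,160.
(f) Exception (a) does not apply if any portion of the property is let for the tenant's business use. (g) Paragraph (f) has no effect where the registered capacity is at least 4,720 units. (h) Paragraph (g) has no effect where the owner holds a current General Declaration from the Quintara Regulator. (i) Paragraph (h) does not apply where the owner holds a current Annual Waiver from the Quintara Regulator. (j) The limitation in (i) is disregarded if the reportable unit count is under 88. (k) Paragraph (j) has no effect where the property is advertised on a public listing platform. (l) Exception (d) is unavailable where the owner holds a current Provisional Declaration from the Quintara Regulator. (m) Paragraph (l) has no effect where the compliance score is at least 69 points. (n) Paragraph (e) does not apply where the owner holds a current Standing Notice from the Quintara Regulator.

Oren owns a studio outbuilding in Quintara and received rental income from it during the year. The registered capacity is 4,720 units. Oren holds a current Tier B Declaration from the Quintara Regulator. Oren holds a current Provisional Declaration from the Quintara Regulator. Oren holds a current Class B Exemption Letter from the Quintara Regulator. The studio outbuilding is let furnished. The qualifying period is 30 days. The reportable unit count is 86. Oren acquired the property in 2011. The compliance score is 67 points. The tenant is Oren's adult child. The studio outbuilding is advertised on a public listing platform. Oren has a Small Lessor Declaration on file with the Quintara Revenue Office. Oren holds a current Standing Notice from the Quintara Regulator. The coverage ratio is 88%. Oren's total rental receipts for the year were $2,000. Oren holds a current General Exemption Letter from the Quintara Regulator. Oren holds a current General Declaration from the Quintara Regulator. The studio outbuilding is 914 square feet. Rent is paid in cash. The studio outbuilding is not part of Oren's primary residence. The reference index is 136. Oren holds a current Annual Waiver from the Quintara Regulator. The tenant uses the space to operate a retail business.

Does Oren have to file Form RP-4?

No — exception (a) applies; Oren is not required to file Form RP-4.

Exception (a): the coverage ratio is 88%, meeting the 87% threshold; the tenant is an immediate family member — every condition holds. Applying paragraphs (f)–(k): (f) operates (the space is let for business use), but is itself disapplied by (g): (g) operates against (f): the registered capacity is 4,720 units, meeting the 4,720 units threshold. (h) would limit (g) — a current General Declaration is held — but (i) sets (h) aside: (i) operates against (h): a current Annual Waiver is held. (j) would limit (i) — the reportable unit count is 86, under the 88 limit — but (k) sets (j) aside: (k) is engaged — the property is publicly advertised. Exception (a) stands.
Exception (b) does not apply: rent is paid in cash.
Exception (c) does not apply: the qualifying period is 30 days, not under 30 days.
Exception (d) fails — the studio outbuilding is not part of the primary residence.
Exception (e)'s conditions are all satisfied: a current Class B Exemption Letter is held; total rental receipts for the year are $2,000, below the $2,160 limit. But applying paragraph (n): (n) operates against (e): a current Standing Notice is held. Exception (e) does not apply.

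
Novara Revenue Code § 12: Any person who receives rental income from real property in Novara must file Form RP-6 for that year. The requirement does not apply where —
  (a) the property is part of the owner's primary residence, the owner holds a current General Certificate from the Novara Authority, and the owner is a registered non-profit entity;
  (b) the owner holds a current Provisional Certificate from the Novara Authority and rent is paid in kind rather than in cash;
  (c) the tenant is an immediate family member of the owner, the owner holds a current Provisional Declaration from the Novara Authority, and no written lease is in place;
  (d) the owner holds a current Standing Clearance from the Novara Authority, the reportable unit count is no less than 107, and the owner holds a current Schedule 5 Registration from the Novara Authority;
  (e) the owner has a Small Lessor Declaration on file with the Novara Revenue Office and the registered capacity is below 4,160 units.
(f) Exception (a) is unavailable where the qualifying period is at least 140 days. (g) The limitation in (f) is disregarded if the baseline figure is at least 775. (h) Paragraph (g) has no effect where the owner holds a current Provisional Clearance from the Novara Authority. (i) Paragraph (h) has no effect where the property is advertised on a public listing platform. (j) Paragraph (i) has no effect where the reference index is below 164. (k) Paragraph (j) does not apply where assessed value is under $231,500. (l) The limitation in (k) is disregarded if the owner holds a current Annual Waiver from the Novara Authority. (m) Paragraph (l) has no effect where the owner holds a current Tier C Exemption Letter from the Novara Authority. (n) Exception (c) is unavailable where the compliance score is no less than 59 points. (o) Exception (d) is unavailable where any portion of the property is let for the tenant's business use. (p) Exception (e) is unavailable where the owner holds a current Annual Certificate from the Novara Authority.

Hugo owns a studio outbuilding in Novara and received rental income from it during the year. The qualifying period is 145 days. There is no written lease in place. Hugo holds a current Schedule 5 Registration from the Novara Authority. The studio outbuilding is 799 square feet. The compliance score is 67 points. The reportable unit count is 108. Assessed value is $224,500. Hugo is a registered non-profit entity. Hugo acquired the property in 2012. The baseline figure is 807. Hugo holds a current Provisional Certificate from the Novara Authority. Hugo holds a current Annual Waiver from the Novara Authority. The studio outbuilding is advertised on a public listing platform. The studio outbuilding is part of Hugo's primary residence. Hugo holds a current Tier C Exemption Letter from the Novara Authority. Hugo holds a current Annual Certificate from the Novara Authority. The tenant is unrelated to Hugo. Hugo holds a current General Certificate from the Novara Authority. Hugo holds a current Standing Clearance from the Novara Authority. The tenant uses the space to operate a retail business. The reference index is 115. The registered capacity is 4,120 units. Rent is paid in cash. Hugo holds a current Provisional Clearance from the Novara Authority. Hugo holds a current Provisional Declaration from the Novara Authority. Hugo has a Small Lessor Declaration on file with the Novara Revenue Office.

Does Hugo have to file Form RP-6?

No — exception (a) applies; Hugo is not required to file Form RP-6.

All of (a)'s requirements are met (the studio outbuilding is part of the primary residence; a current General Certificate is held; Hugo is a registered non-profit). Applying paragraphs (f)–(m): (f) is engaged (the qualifying period is 145 days, meeting the 140 days threshold), but is overridden by (g): (g) is triggered — the baseline figure is 807, meeting the 775 threshold. (h) operates (a current Provisional Clearance is held), but is displaced by (i): (i) operates against (h): the property is publicly advertised. (j) operates (the reference index is 115, below the 164 limit), but is displaced by (k): (k) operates against (j): assessed value is $224,500, under the $231,500 limit. (l) would limit (k) — a current Annual Waiver is held — but (m) sets (l) aside: (m) operates against (l): a current Tier C Exemption Letter is held. Exception (a) stands.
Exception (b) requires that rent is paid in kind rather than in cash; but rent is paid in cash, so (b) is unavailable.
Exception (c) requires that the tenant is an immediate family member of the owner; but the tenant is unrelated to the owner, so (c) is unavailable.
Exception (d): a current Standing Clearance is held; the reportable unit count is 108, meeting the 107 threshold; a current Schedule 5 Registration is held — every condition holds. But: (o) operates against (d): the space is let for business use. Exception (d) does not apply.
Exception (e): a Small Lessor Declaration is on file; the registered capacity is 4,120 units, below the 4,160 units limit — every condition holds. But applying paragraph (p): (p) operates against (e): a current Annual Certificate is held. Exception (e) does not apply.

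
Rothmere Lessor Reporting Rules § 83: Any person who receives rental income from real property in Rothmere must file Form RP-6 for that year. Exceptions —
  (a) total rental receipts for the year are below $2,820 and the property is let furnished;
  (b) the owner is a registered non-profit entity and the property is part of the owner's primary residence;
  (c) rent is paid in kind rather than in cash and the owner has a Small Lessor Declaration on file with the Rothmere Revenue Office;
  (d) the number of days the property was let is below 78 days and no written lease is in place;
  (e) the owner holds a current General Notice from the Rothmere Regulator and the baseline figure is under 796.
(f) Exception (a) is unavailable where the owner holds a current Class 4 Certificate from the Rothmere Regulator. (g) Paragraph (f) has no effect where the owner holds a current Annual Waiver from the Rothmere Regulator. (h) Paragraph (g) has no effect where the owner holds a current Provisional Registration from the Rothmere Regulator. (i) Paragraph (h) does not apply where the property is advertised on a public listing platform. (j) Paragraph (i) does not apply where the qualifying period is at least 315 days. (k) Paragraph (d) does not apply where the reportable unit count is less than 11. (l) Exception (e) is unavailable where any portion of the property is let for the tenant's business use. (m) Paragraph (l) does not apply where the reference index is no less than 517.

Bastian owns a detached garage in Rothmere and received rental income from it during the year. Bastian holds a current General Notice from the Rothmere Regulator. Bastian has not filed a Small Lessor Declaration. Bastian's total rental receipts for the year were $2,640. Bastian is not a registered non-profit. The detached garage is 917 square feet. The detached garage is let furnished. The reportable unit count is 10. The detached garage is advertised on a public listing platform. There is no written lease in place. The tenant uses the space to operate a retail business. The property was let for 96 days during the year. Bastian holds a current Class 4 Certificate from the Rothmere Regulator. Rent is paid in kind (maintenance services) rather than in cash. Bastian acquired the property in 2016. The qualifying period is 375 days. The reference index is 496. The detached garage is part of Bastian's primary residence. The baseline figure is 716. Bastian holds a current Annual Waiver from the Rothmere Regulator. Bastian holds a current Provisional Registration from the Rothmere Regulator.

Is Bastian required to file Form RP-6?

Yes — Bastian must file Form RP-6.

Exception (a): total rental receipts for the year are $2,640, below the $2,820 limit; the property is let furnished — every condition holds. However, paragraphs (f)–(j) must be considered: (f) is triggered — a current Class 4 Certificate is held. (g) operates (a current Annual Waiver is held), but yields to (h): (h) operates — a current Provisional Registration is held. (i) would limit (h) — the property is publicly advertised — but (j) sets (i) aside: (j) operates against (i): the qualifying period is 375 days, meeting the 315 days threshold. (a) is therefore removed.
Exception (b) requires that the owner is a registered non-profit entity; but Bastian is not a registered non-profit, so (b) is unavailable.
Exception (c) fails — no Small Lessor Declaration is on file.
Exception (d) requires that the number of days the property was let is below 78 days; but the number of days the property was let is 96 days, not below 78 days, so (d) is unavailable.
Exception (e)'s conditions are all satisfied: a current General Notice is held; the baseline figure is 716, under the 796 limit. Turning to paragraphs (l)–(m): (l) is triggered — the space is let for business use. (m) is inapplicable (the reference index is 496, short of 517), so (l) stands. Exception (e) does not apply.
No exception applies. The general rule governs.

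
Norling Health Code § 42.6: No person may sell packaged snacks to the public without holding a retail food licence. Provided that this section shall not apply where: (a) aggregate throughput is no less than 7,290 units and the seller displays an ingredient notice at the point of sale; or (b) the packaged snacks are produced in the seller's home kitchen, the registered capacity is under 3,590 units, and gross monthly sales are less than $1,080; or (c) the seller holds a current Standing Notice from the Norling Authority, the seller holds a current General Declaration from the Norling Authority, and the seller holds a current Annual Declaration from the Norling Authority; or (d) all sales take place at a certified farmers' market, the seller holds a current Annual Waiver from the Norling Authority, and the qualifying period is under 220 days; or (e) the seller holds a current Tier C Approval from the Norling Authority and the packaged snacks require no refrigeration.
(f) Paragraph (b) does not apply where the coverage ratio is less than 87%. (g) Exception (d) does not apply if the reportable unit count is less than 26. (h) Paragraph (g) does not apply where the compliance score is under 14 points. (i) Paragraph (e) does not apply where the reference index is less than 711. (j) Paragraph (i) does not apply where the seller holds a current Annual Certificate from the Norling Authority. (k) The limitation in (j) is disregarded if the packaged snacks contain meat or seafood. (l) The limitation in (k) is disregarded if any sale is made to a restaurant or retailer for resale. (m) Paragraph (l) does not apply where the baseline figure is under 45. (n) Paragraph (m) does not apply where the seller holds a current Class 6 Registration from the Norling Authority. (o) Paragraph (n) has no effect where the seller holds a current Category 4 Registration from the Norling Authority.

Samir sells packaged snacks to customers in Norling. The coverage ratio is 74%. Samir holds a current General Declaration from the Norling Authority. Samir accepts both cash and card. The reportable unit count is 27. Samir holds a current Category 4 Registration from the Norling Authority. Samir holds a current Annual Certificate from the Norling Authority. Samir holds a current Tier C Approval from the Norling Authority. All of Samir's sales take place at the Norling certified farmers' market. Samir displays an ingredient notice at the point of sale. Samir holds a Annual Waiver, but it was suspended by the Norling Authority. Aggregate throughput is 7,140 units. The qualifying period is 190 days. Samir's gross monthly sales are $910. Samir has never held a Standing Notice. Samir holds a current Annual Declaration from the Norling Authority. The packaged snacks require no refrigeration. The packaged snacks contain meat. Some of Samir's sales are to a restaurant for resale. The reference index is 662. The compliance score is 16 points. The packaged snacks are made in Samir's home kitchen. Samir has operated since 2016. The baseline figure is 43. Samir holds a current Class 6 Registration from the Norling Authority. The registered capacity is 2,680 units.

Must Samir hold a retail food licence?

Yes — Samir must hold a retail food licence.

Exception (a) fails — aggregate throughput is 7,140 units, short of 7,290 units.
Exception (b) is satisfied on its face — the packaged snacks are home-kitchen produced; the registered capacity is 2,680 units, under the 3,590 units limit; gross monthly sales are $910, less than the $1,080 limit. However, paragraph (f) must be considered: (f) applies — the coverage ratio is 74%, less than the 87% limit. So (b) is unavailable.
Exception (c) requires that the seller holds a current Standing Notice from the Norling Authority; but the Standing Notice is not current, so (c) is unavailable.
Exception (d) requires that the seller holds a current Annual Waiver from the Norling Authority; but the Annual Waiver is not current, so (d) is unavailable.
Exception (e) is satisfied on its face — a current Tier C Approval is held; the packaged snacks are shelf-stable. But: (i) is engaged — the reference index is 662, less than the 711 limit. (j) would limit (i) — a current Annual Certificate is held — but (k) sets (j) aside: (k) operates — the packaged snacks contain meat. (l) would limit (k) — some sales are to a restaurant for resale — but (m) sets (l) aside: (m) operates against (l): the baseline figure is 43, under the 45 limit. (n) applies (a current Class 6 Registration is held), but is itself disapplied by (o): (o) operates against (n): a current Category 4 Registration is held. (e) is therefore removed.
None of the exceptions is available; § 42.6 applies in full.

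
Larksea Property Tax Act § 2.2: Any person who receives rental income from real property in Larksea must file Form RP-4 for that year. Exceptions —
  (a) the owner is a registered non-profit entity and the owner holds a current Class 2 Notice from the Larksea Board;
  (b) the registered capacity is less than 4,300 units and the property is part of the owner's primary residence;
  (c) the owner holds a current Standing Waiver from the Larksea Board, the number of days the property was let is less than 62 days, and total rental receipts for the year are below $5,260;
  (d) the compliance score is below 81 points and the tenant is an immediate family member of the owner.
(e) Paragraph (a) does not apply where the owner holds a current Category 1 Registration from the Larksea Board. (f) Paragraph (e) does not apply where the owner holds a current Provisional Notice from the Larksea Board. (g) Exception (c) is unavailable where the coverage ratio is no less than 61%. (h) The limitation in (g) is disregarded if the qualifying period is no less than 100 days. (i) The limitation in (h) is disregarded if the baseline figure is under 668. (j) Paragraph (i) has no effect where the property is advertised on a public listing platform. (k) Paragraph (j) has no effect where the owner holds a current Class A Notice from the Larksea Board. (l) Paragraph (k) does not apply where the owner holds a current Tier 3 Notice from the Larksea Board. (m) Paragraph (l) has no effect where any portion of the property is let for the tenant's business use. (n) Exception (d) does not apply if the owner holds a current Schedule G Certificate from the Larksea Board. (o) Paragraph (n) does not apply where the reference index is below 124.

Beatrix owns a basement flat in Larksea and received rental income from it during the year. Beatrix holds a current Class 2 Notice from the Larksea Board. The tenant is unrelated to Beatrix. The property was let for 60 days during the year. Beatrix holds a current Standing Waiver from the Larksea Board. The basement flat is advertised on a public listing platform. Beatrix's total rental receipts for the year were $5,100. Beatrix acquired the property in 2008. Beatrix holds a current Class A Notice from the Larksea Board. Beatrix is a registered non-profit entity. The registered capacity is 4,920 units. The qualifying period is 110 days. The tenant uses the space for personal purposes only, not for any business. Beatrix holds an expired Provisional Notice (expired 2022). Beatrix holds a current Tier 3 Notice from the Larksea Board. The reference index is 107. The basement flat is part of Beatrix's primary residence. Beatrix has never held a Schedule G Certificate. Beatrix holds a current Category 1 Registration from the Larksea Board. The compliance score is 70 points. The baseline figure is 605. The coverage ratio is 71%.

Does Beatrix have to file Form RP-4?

No — exception (c) applies; Beatrix is not required to file Form RP-4.

All of (a)'s requirements are met (Beatrix is a registered non-profit; a current Class 2 Notice is held). But: (e) is engaged — a current Category 1 Registration is held. (f) is not triggered (there is no Provisional Notice in force), so (e) stands. Exception (a) does not apply.
Exception (b) requires that the registered capacity is less than 4,300 units; but the registered capacity is 4,920 units, not less than 4,300 units, so (b) is unavailable.
All of (c)'s requirements are met (a current Standing Waiver is held; the number of days the property was let is 60 days, less than the 62 days limit; total rental receipts for the year are $5,100, below the $5,260 limit). Applying paragraphs (g)–(m): (g) would limit (c) — the coverage ratio is 71%, meeting the 61% threshold — but (h) sets (g) aside: (h) is triggered — the qualifying period is 110 days, meeting the 100 days threshold. (i) operates (the baseline figure is 605, under the 668 limit), but is itself disapplied by (j): (j) is engaged — the property is publicly advertised. (k) would limit (j) — a current Class A Notice is held — but (l) sets (k) aside: (l) operates against (k): a current Tier 3 Notice is held. (m) is inapplicable (the space is used for personal purposes only), so (l) stands. So (c) applies.
Exception (d) requires that the tenant is an immediate family member of the owner; but the tenant is unrelated to the owner, so (d) is unavailable.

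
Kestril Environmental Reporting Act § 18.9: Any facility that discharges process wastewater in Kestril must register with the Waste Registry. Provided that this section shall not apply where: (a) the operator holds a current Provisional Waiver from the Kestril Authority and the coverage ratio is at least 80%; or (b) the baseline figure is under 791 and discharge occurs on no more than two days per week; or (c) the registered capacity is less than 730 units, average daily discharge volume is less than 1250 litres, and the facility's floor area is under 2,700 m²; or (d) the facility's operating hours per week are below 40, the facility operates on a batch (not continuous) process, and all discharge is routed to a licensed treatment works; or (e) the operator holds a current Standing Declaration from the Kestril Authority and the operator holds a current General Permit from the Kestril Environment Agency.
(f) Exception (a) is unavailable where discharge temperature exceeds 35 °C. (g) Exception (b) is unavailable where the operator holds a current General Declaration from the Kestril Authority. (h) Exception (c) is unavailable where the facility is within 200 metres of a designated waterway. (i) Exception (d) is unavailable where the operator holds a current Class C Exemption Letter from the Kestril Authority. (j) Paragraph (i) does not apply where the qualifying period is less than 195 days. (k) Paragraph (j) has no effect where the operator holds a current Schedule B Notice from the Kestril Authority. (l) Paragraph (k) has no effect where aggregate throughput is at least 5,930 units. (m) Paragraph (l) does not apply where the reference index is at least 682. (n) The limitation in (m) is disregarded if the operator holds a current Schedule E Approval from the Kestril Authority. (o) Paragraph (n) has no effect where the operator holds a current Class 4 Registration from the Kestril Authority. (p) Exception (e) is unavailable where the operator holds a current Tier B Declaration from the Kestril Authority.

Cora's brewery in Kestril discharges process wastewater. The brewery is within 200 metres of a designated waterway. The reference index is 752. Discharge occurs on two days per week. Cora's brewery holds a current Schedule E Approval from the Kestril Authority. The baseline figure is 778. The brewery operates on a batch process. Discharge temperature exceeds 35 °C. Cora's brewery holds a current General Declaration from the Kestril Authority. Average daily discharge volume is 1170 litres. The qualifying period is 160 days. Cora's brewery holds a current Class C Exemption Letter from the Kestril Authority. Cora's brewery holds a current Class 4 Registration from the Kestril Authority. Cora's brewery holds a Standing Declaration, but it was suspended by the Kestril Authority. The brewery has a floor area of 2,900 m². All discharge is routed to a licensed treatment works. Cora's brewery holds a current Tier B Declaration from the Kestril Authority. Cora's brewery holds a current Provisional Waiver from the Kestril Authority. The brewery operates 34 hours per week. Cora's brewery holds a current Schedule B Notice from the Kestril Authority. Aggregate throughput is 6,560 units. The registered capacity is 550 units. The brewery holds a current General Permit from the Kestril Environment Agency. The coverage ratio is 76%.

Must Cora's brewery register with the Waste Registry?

Exception (a) does not apply: the coverage ratio is 76%, short of 80%.
Exception (b)'s conditions are all satisfied: the baseline figure is 778, under the 791 limit; discharge occurs on no more than two days per week. But applying paragraph (g): (g) operates against (b): a current General Declaration is held. So (b) is unavailable.
Exception (c) does not apply: the facility's floor area is 2,900 m², not under 2,700 m².
All of (d)'s requirements are met (the facility's operating hours per week are 34, below the 40 limit; the facility operates on a batch process; discharge is routed to a licensed treatment works). However, paragraphs (i)–(o) must be considered: (i) operates against (d): a current Class C Exemption Letter is held. (j) would limit (i) — the qualifying period is 160 days, less than the 195 days limit — but (k) sets (j) aside: (k) operates against (j): a current Schedule B Notice is held. (l) is engaged (aggregate throughput is 6,560 units, meeting the 5,930 units threshold), but is displaced by (m): (m) operates against (l): the reference index is 752, meeting the 682 threshold. (n) is triggered (a current Schedule E Approval is held), but yields to (o): (o) is engaged — a current Class 4 Registration is held. So (d) is unavailable.
Exception (e) does not apply: no current Standing Declaration is held.
Every exception is unavailable, so the rule governs.

Yes — Cora's brewery must register with the Waste Registry.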